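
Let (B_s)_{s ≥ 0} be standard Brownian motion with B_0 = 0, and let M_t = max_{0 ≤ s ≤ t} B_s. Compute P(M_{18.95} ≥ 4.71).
P(M_{18.95} ≥ 4.71) = 2·P(B_{18.95} ≥ 4.71) = 2(1 − Φ(4.71/√18.95)) ≈ 0.2793

By the reflection principle for Brownian motion, P(M_t ≥ a) = 2 · P(B_t ≥ a) for a ≥ 0. Since B_t ~ N(0, t), P(B_t ≥ 4.71) = 1 − Φ(4.71/√t) = 1 − Φ(4.71/√18.95) = 1 − Φ(1.0820). So
  P(M_{18.95} ≥ 4.71) = 2(1 − Φ(1.0820)) ≈ 0.2793.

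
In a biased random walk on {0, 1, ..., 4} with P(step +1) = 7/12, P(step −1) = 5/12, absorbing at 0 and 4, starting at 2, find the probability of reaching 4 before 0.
P(hit 4 before 0) = (1 − (5/7)^2) / (1 − (5/7)^4) = 49/74

Let u_k denote P(reach 4 before 0 | start at k). Boundary: u_0 = 0, u_4 = 1. Recurrence: u_k = 7/12·u_{k+1} + 5/12·u_{k-1} for 1 ≤ k ≤ 3. Try u_k = A + B·r^k with r = q/p = (5/12)/(7/12) = 5/7. Substitution satisfies the recurrence; boundary conditions give:
  u_k = (1 − r^k) / (1 − r^N) = (1 − (5/7)^2) / (1 − (5/7)^4) = 49/74.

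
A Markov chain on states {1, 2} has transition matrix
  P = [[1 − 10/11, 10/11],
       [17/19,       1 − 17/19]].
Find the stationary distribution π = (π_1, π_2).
π_1 = 187/377, π_2 = 190/377

Solve πP = π with π_1 + π_2 = 1. From πP = π: π_1 · (1 − 10/11) + π_2 · 17/19 = π_1 ⇒ π_2 · 17/19 = π_1 · 10/11 ⇒ π_2/π_1 = (10/11)/(17/19) = 190/187. Together with π_1 + π_2 = 1:
  π_1 = (17/19)/(10/11 + 17/19) = (17/19)/(377/209) = 187/377,
  π_2 = (10/11)/(10/11 + 17/19) = (10/11)/(377/209) = 190/377.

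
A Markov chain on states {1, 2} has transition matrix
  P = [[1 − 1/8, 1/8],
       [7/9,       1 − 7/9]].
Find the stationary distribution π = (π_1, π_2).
π_1 = 56/65, π_2 = 9/65

Solve πP = π with π_1 + π_2 = 1. From πP = π: π_1 · (1 − 1/8) + π_2 · 7/9 = π_1 ⇒ π_2 · 7/9 = π_1 · 1/8 ⇒ π_2/π_1 = (1/8)/(7/9) = 9/56. Together with π_1 + π_2 = 1:
  π_1 = (7/9)/(1/8 + 7/9) = (7/9)/(65/72) = 56/65,
  π_2 = (1/8)/(1/8 + 7/9) = (1/8)/(65/72) = 9/65.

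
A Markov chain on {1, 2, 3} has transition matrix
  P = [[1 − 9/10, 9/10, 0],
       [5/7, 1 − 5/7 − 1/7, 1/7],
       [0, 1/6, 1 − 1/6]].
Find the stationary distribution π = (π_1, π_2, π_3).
π = (50/167, 63/167, 54/167)

This is a birth-death chain on three states, which satisfies detailed balance: π_1 · P_{12} = π_2 · P_{21} and π_2 · P_{23} = π_3 · P_{32}.
From π_1 · 9/10 = π_2 · 5/7: π_2/π_1 = (9/10)/(5/7) = 63/50.
From π_2 · 1/7 = π_3 · 1/6: π_3/π_2 = (1/7)/(1/6) = 6/7.
Take π_1 proportional to 1; then unnormalized π = (1, 63/50, 27/25). Normalize by dividing by the sum 167/50:
  π = (50/167, 63/167, 54/167).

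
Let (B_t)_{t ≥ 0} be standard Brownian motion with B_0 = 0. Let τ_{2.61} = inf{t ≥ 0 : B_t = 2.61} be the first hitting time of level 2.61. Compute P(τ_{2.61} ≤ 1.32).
P(τ_{2.61} ≤ 1.32) = 2(1 − Φ(2.61/√1.32)) = 2(1 − Φ(2.2717)) ≈ 0.0231

By the reflection principle for standard BM, P(τ_b ≤ t) = 2 · P(B_t ≥ b). Since B_t ~ N(0, t), P(B_t ≥ 2.61) = 1 − Φ(2.61/√t) = 1 − Φ(2.61/√1.32) = 1 − Φ(2.2717) ≈ 0.01155. Doubling: P(τ_{2.61} ≤ 1.32) ≈ 2 · 0.01155 = 0.02310 ≈ 0.0231.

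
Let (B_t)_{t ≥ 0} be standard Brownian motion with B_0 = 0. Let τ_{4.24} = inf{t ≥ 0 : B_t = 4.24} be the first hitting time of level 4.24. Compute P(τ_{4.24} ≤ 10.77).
P(τ_{4.24} ≤ 10.77) = 2(1 − Φ(4.24/√10.77)) = 2(1 − Φ(1.2920)) ≈ 0.1964

By the reflection principle for standard BM, P(τ_b ≤ t) = 2 · P(B_t ≥ b). Since B_t ~ N(0, t), P(B_t ≥ 4.24) = 1 − Φ(4.24/√t) = 1 − Φ(4.24/√10.77) = 1 − Φ(1.2920) ≈ 0.09818. Doubling: P(τ_{4.24} ≤ 10.77) ≈ 2 · 0.09818 = 0.19636 ≈ 0.1964.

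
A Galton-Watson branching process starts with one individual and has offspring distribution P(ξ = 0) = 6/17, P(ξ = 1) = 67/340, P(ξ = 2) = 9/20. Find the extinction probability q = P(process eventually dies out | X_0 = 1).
q = 40/51

The pgf is f(s) = 6/17 + 67/340·s + 9/20·s². The extinction probability q is the smallest fixed point of f in [0, 1]. Setting s = f(s):
  9/20·s² + (67/340 − 1)·s + 6/17 = 0
  9/20·s² − (6/17 + 9/20)·s + 6/17 = 0
which factors as (s − 1)·(9/20·s − 6/17) = 0, giving roots s = 1 and s = (6/17)/(9/20) = 40/51.
Mean offspring μ = 67/340 + 2·9/20 = 373/340 > 1 (supercritical), so q < 1. The extinction probability is the smaller root: q = (6/17)/(9/20) = 40/51.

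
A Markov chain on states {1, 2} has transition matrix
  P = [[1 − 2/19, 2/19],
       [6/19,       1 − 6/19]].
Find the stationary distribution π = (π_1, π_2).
π_1 = 3/4, π_2 = 1/4

Solve πP = π with π_1 + π_2 = 1. From πP = π: π_1 · (1 − 2/19) + π_2 · 6/19 = π_1 ⇒ π_2 · 6/19 = π_1 · 2/19 ⇒ π_2/π_1 = (2/19)/(6/19) = 1/3. Together with π_1 + π_2 = 1:
  π_1 = (6/19)/(2/19 + 6/19) = (6/19)/(8/19) = 3/4,
  π_2 = (2/19)/(2/19 + 6/19) = (2/19)/(8/19) = 1/4.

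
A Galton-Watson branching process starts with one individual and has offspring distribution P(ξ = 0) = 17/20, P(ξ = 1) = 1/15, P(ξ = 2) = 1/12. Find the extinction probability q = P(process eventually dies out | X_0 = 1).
q = 1

Mean offspring μ = 0·17/20 + 1·1/15 + 2·1/12 = 7/30 ≤ 1. For μ ≤ 1 with offspring not concentrated at 1, the Galton-Watson process goes extinct almost surely, so q = 1.
(Algebraic check: The pgf is f(s) = 17/20 + 1/15·s + 1/12·s². The extinction probability q is the smallest fixed point of f in [0, 1]. Setting s = f(s):
  1/12·s² + (1/15 − 1)·s + 17/20 = 0
  1/12·s² − (17/20 + 1/12)·s + 17/20 = 0
which factors as (s − 1)·(1/12·s − 17/20) = 0, giving roots s = 1 and s = (17/20)/(1/12) = 51/5. Since 51/5 ≥ 1, the smallest root in [0, 1] is s = 1.)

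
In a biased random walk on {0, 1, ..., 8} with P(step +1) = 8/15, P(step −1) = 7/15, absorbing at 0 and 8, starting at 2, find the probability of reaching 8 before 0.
P(hit 8 before 0) = (1 − (7/8)^2) / (1 − (7/8)^8) = 262144/734161

Let u_k denote P(reach 8 before 0 | start at k). Boundary: u_0 = 0, u_8 = 1. Recurrence: u_k = 8/15·u_{k+1} + 7/15·u_{k-1} for 1 ≤ k ≤ 7. Try u_k = A + B·r^k with r = q/p = (7/15)/(8/15) = 7/8. Substitution satisfies the recurrence; boundary conditions give:
  u_k = (1 − r^k) / (1 − r^N) = (1 − (7/8)^2) / (1 − (7/8)^8) = 262144/734161.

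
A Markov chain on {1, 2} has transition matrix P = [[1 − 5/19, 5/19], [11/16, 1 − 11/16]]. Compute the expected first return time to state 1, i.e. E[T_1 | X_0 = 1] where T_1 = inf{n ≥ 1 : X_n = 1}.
E[T_1 | X_0 = 1] = 1/π_1 = 289/209

For an irreducible recurrent Markov chain with stationary distribution π, E[T_i | X_0 = i] = 1/π_i (Kac's formula). Here π_1 = (11/16)/(5/19 + 11/16) = (11/16)/(289/304) = 209/289, so E[T_1 | X_0 = 1] = 1/π_1 = (5/19 + 11/16)/(11/16) = (289/304)/(11/16) = 289/209.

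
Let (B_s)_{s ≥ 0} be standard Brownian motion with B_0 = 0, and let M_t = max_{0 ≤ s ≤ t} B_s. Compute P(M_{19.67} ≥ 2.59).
P(M_{19.67} ≥ 2.59) = 2·P(B_{19.67} ≥ 2.59) = 2(1 − Φ(2.59/√19.67)) ≈ 0.5592

By the reflection principle for Brownian motion, P(M_t ≥ a) = 2 · P(B_t ≥ a) for a ≥ 0. Since B_t ~ N(0, t), P(B_t ≥ 2.59) = 1 − Φ(2.59/√t) = 1 − Φ(2.59/√19.67) = 1 − Φ(0.5840). So
  P(M_{19.67} ≥ 2.59) = 2(1 − Φ(0.5840)) ≈ 0.5592.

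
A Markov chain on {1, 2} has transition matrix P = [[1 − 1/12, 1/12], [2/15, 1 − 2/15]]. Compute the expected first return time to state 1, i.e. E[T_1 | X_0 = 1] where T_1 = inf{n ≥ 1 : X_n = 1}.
E[T_1 | X_0 = 1] = 1/π_1 = 13/8

For an irreducible recurrent Markov chain with stationary distribution π, E[T_i | X_0 = i] = 1/π_i (Kac's formula). Here π_1 = (2/15)/(1/12 + 2/15) = (2/15)/(13/60) = 8/13, so E[T_1 | X_0 = 1] = 1/π_1 = (1/12 + 2/15)/(2/15) = (13/60)/(2/15) = 13/8.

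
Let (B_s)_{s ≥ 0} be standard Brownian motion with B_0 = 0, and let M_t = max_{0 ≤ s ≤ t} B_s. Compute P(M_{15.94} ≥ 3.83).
P(M_{15.94} ≥ 3.83) = 2·P(B_{15.94} ≥ 3.83) = 2(1 − Φ(3.83/√15.94)) ≈ 0.3374

By the reflection principle for Brownian motion, P(M_t ≥ a) = 2 · P(B_t ≥ a) for a ≥ 0. Since B_t ~ N(0, t), P(B_t ≥ 3.83) = 1 − Φ(3.83/√t) = 1 − Φ(3.83/√15.94) = 1 − Φ(0.9593). So
  P(M_{15.94} ≥ 3.83) = 2(1 − Φ(0.9593)) ≈ 0.3374.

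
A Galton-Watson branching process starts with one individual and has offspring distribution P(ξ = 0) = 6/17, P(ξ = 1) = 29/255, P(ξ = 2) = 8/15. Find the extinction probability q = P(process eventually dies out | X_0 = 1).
q = 45/68

The pgf is f(s) = 6/17 + 29/255·s + 8/15·s². The extinction probability q is the smallest fixed point of f in [0, 1]. Setting s = f(s):
  8/15·s² + (29/255 − 1)·s + 6/17 = 0
  8/15·s² − (6/17 + 8/15)·s + 6/17 = 0
which factors as (s − 1)·(8/15·s − 6/17) = 0, giving roots s = 1 and s = (6/17)/(8/15) = 45/68.
Mean offspring μ = 29/255 + 2·8/15 = 301/255 > 1 (supercritical), so q < 1. The extinction probability is the smaller root: q = (6/17)/(8/15) = 45/68.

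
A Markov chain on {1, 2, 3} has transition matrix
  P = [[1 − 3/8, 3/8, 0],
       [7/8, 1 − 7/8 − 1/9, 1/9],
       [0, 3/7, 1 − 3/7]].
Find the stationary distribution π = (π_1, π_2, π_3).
π = (63/97, 27/97, 7/97)

This is a birth-death chain on three states, which satisfies detailed balance: π_1 · P_{12} = π_2 · P_{21} and π_2 · P_{23} = π_3 · P_{32}.
From π_1 · 3/8 = π_2 · 7/8: π_2/π_1 = (3/8)/(7/8) = 3/7.
From π_2 · 1/9 = π_3 · 3/7: π_3/π_2 = (1/9)/(3/7) = 7/27.
Take π_1 proportional to 1; then unnormalized π = (1, 3/7, 1/9). Normalize by dividing by the sum 97/63:
  π = (63/97, 27/97, 7/97).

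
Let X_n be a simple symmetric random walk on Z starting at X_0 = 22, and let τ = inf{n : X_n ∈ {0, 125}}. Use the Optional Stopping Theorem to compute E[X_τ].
E[X_τ] = 22

X_n is a martingale and τ is a bounded-mean stopping time (indeed τ is finite a.s. with bounded expectation since the walk is in a bounded region). By the OST, E[X_τ] = E[X_0] = 22. Equivalently: E[X_τ] = 125 · P(hit 125 first) + 0 · P(hit 0 first) = 125 · (22/125) = 22.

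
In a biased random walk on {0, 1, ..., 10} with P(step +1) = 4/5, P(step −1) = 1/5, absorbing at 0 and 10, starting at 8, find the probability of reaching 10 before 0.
P(hit 10 before 0) = (1 − (1/4)^8) / (1 − (1/4)^10) = 69904/69905

Let u_k denote P(reach 10 before 0 | start at k). Boundary: u_0 = 0, u_10 = 1. Recurrence: u_k = 4/5·u_{k+1} + 1/5·u_{k-1} for 1 ≤ k ≤ 9. Try u_k = A + B·r^k with r = q/p = (1/5)/(4/5) = 1/4. Substitution satisfies the recurrence; boundary conditions give:
  u_k = (1 − r^k) / (1 − r^N) = (1 − (1/4)^8) / (1 − (1/4)^10) = 69904/69905.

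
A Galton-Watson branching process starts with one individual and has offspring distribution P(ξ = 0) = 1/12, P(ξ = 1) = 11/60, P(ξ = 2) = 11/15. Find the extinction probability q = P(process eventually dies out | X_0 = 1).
q = 5/44

The pgf is f(s) = 1/12 + 11/60·s + 11/15·s². The extinction probability q is the smallest fixed point of f in [0, 1]. Setting s = f(s):
  11/15·s² + (11/60 − 1)·s + 1/12 = 0
  11/15·s² − (1/12 + 11/15)·s + 1/12 = 0
which factors as (s − 1)·(11/15·s − 1/12) = 0, giving roots s = 1 and s = (1/12)/(11/15) = 5/44.
Mean offspring μ = 11/60 + 2·11/15 = 33/20 > 1 (supercritical), so q < 1. The extinction probability is the smaller root: q = (1/12)/(11/15) = 5/44.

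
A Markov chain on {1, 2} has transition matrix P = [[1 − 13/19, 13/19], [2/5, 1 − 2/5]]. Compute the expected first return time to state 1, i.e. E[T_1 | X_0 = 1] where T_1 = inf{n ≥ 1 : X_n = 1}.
E[T_1 | X_0 = 1] = 1/π_1 = 103/38

For an irreducible recurrent Markov chain with stationary distribution π, E[T_i | X_0 = i] = 1/π_i (Kac's formula). Here π_1 = (2/5)/(13/19 + 2/5) = (2/5)/(103/95) = 38/103, so E[T_1 | X_0 = 1] = 1/π_1 = (13/19 + 2/5)/(2/5) = (103/95)/(2/5) = 103/38.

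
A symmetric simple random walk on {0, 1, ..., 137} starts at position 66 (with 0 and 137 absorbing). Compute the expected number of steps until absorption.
E[τ | X_0 = 66] = 4686

Let v_k = E[τ | X_0 = k]. Boundary: v_0 = v_137 = 0. Recurrence: v_k = 1 + (v_{k-1} + v_{k+1})/2 for 1 ≤ k ≤ 136. The particular solution to v_k − (v_{k-1} + v_{k+1})/2 = 1 is v_k = −k^2. Adding homogeneous solution A + B k and matching boundaries gives v_k = k (137 − k). Substituting k = 66: v_66 = 66 · 71 = 4686.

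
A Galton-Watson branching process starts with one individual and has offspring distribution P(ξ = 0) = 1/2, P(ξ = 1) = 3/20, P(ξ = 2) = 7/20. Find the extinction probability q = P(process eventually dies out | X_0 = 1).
q = 1

Mean offspring μ = 0·1/2 + 1·3/20 + 2·7/20 = 17/20 ≤ 1. For μ ≤ 1 with offspring not concentrated at 1, the Galton-Watson process goes extinct almost surely, so q = 1.
(Algebraic check: The pgf is f(s) = 1/2 + 3/20·s + 7/20·s². The extinction probability q is the smallest fixed point of f in [0, 1]. Setting s = f(s):
  7/20·s² + (3/20 − 1)·s + 1/2 = 0
  7/20·s² − (1/2 + 7/20)·s + 1/2 = 0
which factors as (s − 1)·(7/20·s − 1/2) = 0, giving roots s = 1 and s = (1/2)/(7/20) = 10/7. Since 10/7 ≥ 1, the smallest root in [0, 1] is s = 1.)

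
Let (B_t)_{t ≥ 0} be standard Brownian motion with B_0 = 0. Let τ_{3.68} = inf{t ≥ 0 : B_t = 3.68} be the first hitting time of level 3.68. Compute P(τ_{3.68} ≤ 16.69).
P(τ_{3.68} ≤ 16.69) = 2(1 − Φ(3.68/√16.69)) = 2(1 − Φ(0.9008)) ≈ 0.3677

By the reflection principle for standard BM, P(τ_b ≤ t) = 2 · P(B_t ≥ b). Since B_t ~ N(0, t), P(B_t ≥ 3.68) = 1 − Φ(3.68/√t) = 1 − Φ(3.68/√16.69) = 1 − Φ(0.9008) ≈ 0.18385. Doubling: P(τ_{3.68} ≤ 16.69) ≈ 2 · 0.18385 = 0.36770 ≈ 0.3677.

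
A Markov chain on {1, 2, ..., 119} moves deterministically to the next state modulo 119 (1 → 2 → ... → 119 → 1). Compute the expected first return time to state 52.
E[T_52 | X_0 = 52] = 119

The chain cycles deterministically, so starting at state 52 it returns in exactly 119 steps. Equivalently, the stationary distribution is uniform π_j = 1/119 for every state j, so by Kac's formula E[T_52] = 1/π_52 = 119.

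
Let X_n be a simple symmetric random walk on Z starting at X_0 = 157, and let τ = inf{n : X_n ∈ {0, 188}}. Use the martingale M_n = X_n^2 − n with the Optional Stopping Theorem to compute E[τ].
E[τ] = 4867

M_n = X_n^2 − n is a martingale (since E[X_{n+1}^2 | F_n] = X_n^2 + 1). By OST (τ has finite mean in a bounded region), E[M_τ] = E[M_0] = X_0^2 − 0 = 157^2 = 24649. Also E[M_τ] = E[X_τ^2] − E[τ]. The walk exits at 0 or 188, with P(hit 188 first) = 157/188, so E[X_τ^2] = 188^2 · 157/188 + 0 = 29516. Thus E[τ] = E[X_τ^2] − E[M_τ] = 29516 − 24649 = 4867 = 157(188 − 157) = 4867.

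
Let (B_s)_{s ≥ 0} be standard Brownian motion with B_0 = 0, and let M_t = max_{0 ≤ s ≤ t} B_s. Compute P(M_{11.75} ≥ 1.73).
P(M_{11.75} ≥ 1.73) = 2·P(B_{11.75} ≥ 1.73) = 2(1 − Φ(1.73/√11.75)) ≈ 0.6138

By the reflection principle for Brownian motion, P(M_t ≥ a) = 2 · P(B_t ≥ a) for a ≥ 0. Since B_t ~ N(0, t), P(B_t ≥ 1.73) = 1 − Φ(1.73/√t) = 1 − Φ(1.73/√11.75) = 1 − Φ(0.5047). So
  P(M_{11.75} ≥ 1.73) = 2(1 − Φ(0.5047)) ≈ 0.6138.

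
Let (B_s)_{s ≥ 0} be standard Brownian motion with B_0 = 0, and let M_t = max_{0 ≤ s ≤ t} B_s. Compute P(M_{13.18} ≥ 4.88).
P(M_{13.18} ≥ 4.88) = 2·P(B_{13.18} ≥ 4.88) = 2(1 − Φ(4.88/√13.18)) ≈ 0.1789

By the reflection principle for Brownian motion, P(M_t ≥ a) = 2 · P(B_t ≥ a) for a ≥ 0. Since B_t ~ N(0, t), P(B_t ≥ 4.88) = 1 − Φ(4.88/√t) = 1 − Φ(4.88/√13.18) = 1 − Φ(1.3442). So
  P(M_{13.18} ≥ 4.88) = 2(1 − Φ(1.3442)) ≈ 0.1789.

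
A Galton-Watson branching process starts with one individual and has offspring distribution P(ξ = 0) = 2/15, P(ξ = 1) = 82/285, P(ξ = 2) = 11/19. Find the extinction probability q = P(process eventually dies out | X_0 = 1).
q = 38/165

The pgf is f(s) = 2/15 + 82/285·s + 11/19·s². The extinction probability q is the smallest fixed point of f in [0, 1]. Setting s = f(s):
  11/19·s² + (82/285 − 1)·s + 2/15 = 0
  11/19·s² − (2/15 + 11/19)·s + 2/15 = 0
which factors as (s − 1)·(11/19·s − 2/15) = 0, giving roots s = 1 and s = (2/15)/(11/19) = 38/165.
Mean offspring μ = 82/285 + 2·11/19 = 412/285 > 1 (supercritical), so q < 1. The extinction probability is the smaller root: q = (2/15)/(11/19) = 38/165.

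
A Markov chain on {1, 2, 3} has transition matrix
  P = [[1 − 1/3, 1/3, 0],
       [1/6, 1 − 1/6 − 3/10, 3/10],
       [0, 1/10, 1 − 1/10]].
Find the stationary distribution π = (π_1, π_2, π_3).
π = (1/9, 2/9, 2/3)

This is a birth-death chain on three states, which satisfies detailed balance: π_1 · P_{12} = π_2 · P_{21} and π_2 · P_{23} = π_3 · P_{32}.
From π_1 · 1/3 = π_2 · 1/6: π_2/π_1 = (1/3)/(1/6) = 2.
From π_2 · 3/10 = π_3 · 1/10: π_3/π_2 = (3/10)/(1/10) = 3.
Take π_1 proportional to 1; then unnormalized π = (1, 2, 6). Normalize by dividing by the sum 9:
  π = (1/9, 2/9, 2/3).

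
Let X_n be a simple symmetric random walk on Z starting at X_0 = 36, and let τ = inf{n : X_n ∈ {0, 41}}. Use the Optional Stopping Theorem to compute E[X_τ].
E[X_τ] = 36

X_n is a martingale and τ is a bounded-mean stopping time (indeed τ is finite a.s. with bounded expectation since the walk is in a bounded region). By the OST, E[X_τ] = E[X_0] = 36. Equivalently: E[X_τ] = 41 · P(hit 41 first) + 0 · P(hit 0 first) = 41 · (36/41) = 36.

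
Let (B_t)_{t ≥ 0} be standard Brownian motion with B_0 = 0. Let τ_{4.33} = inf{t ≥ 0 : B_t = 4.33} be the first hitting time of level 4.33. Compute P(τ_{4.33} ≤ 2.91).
P(τ_{4.33} ≤ 2.91) = 2(1 − Φ(4.33/√2.91)) = 2(1 − Φ(2.5383)) ≈ 0.0111

By the reflection principle for standard BM, P(τ_b ≤ t) = 2 · P(B_t ≥ b). Since B_t ~ N(0, t), P(B_t ≥ 4.33) = 1 − Φ(4.33/√t) = 1 − Φ(4.33/√2.91) = 1 − Φ(2.5383) ≈ 0.00557. Doubling: P(τ_{4.33} ≤ 2.91) ≈ 2 · 0.00557 = 0.01114 ≈ 0.0111.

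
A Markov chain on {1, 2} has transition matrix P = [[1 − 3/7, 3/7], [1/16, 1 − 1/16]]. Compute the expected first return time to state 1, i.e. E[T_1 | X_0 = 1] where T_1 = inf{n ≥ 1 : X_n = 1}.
E[T_1 | X_0 = 1] = 1/π_1 = 55/7

For an irreducible recurrent Markov chain with stationary distribution π, E[T_i | X_0 = i] = 1/π_i (Kac's formula). Here π_1 = (1/16)/(3/7 + 1/16) = (1/16)/(55/112) = 7/55, so E[T_1 | X_0 = 1] = 1/π_1 = (3/7 + 1/16)/(1/16) = (55/112)/(1/16) = 55/7.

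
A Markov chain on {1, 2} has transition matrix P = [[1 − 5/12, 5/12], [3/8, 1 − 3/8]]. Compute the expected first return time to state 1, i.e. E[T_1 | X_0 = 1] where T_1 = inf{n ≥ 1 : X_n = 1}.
E[T_1 | X_0 = 1] = 1/π_1 = 19/9

For an irreducible recurrent Markov chain with stationary distribution π, E[T_i | X_0 = i] = 1/π_i (Kac's formula). Here π_1 = (3/8)/(5/12 + 3/8) = (3/8)/(19/24) = 9/19, so E[T_1 | X_0 = 1] = 1/π_1 = (5/12 + 3/8)/(3/8) = (19/24)/(3/8) = 19/9.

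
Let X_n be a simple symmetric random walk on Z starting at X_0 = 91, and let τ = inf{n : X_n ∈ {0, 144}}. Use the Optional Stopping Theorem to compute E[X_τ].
E[X_τ] = 91

X_n is a martingale and τ is a bounded-mean stopping time (indeed τ is finite a.s. with bounded expectation since the walk is in a bounded region). By the OST, E[X_τ] = E[X_0] = 91. Equivalently: E[X_τ] = 144 · P(hit 144 first) + 0 · P(hit 0 first) = 144 · (91/144) = 91.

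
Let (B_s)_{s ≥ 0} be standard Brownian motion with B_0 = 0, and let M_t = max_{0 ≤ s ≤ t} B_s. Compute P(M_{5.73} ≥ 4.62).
P(M_{5.73} ≥ 4.62) = 2·P(B_{5.73} ≥ 4.62) = 2(1 − Φ(4.62/√5.73)) ≈ 0.0536

By the reflection principle for Brownian motion, P(M_t ≥ a) = 2 · P(B_t ≥ a) for a ≥ 0. Since B_t ~ N(0, t), P(B_t ≥ 4.62) = 1 − Φ(4.62/√t) = 1 − Φ(4.62/√5.73) = 1 − Φ(1.9300). So
  P(M_{5.73} ≥ 4.62) = 2(1 − Φ(1.9300)) ≈ 0.0536.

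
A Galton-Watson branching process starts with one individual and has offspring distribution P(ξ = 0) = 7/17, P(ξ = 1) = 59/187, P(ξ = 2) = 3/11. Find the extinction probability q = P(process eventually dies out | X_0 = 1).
q = 1

Mean offspring μ = 0·7/17 + 1·59/187 + 2·3/11 = 161/187 ≤ 1. For μ ≤ 1 with offspring not concentrated at 1, the Galton-Watson process goes extinct almost surely, so q = 1.
(Algebraic check: The pgf is f(s) = 7/17 + 59/187·s + 3/11·s². The extinction probability q is the smallest fixed point of f in [0, 1]. Setting s = f(s):
  3/11·s² + (59/187 − 1)·s + 7/17 = 0
  3/11·s² − (7/17 + 3/11)·s + 7/17 = 0
which factors as (s − 1)·(3/11·s − 7/17) = 0, giving roots s = 1 and s = (7/17)/(3/11) = 77/51. Since 77/51 ≥ 1, the smallest root in [0, 1] is s = 1.)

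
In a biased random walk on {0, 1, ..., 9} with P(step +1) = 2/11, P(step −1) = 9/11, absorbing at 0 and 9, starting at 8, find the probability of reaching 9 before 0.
P(hit 9 before 0) = (1 − (9/2)^8) / (1 − (9/2)^9) = 12298990/55345711

Let u_k denote P(reach 9 before 0 | start at k). Boundary: u_0 = 0, u_9 = 1. Recurrence: u_k = 2/11·u_{k+1} + 9/11·u_{k-1} for 1 ≤ k ≤ 8. Try u_k = A + B·r^k with r = q/p = (9/11)/(2/11) = 9/2. Substitution satisfies the recurrence; boundary conditions give:
  u_k = (1 − r^k) / (1 − r^N) = (1 − (9/2)^8) / (1 − (9/2)^9) = 12298990/55345711.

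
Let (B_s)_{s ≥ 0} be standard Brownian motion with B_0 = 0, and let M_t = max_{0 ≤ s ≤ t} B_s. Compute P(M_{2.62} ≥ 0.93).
P(M_{2.62} ≥ 0.93) = 2·P(B_{2.62} ≥ 0.93) = 2(1 − Φ(0.93/√2.62)) ≈ 0.5656

By the reflection principle for Brownian motion, P(M_t ≥ a) = 2 · P(B_t ≥ a) for a ≥ 0. Since B_t ~ N(0, t), P(B_t ≥ 0.93) = 1 − Φ(0.93/√t) = 1 − Φ(0.93/√2.62) = 1 − Φ(0.5746). So
  P(M_{2.62} ≥ 0.93) = 2(1 − Φ(0.5746)) ≈ 0.5656.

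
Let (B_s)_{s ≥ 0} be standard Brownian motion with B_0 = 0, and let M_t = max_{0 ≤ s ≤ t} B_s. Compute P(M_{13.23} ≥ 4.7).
P(M_{13.23} ≥ 4.7) = 2·P(B_{13.23} ≥ 4.7) = 2(1 − Φ(4.7/√13.23)) ≈ 0.1963

By the reflection principle for Brownian motion, P(M_t ≥ a) = 2 · P(B_t ≥ a) for a ≥ 0. Since B_t ~ N(0, t), P(B_t ≥ 4.7) = 1 − Φ(4.7/√t) = 1 − Φ(4.7/√13.23) = 1 − Φ(1.2922). So
  P(M_{13.23} ≥ 4.7) = 2(1 − Φ(1.2922)) ≈ 0.1963.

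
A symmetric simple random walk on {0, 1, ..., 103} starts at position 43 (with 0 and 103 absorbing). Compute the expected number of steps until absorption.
E[τ | X_0 = 43] = 2580

Let v_k = E[τ | X_0 = k]. Boundary: v_0 = v_103 = 0. Recurrence: v_k = 1 + (v_{k-1} + v_{k+1})/2 for 1 ≤ k ≤ 102. The particular solution to v_k − (v_{k-1} + v_{k+1})/2 = 1 is v_k = −k^2. Adding homogeneous solution A + B k and matching boundaries gives v_k = k (103 − k). Substituting k = 43: v_43 = 43 · 60 = 2580.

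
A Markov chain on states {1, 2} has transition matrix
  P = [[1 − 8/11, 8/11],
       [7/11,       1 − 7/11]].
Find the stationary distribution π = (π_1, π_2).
π_1 = 7/15, π_2 = 8/15

Solve πP = π with π_1 + π_2 = 1. From πP = π: π_1 · (1 − 8/11) + π_2 · 7/11 = π_1 ⇒ π_2 · 7/11 = π_1 · 8/11 ⇒ π_2/π_1 = (8/11)/(7/11) = 8/7. Together with π_1 + π_2 = 1:
  π_1 = (7/11)/(8/11 + 7/11) = (7/11)/(15/11) = 7/15,
  π_2 = (8/11)/(8/11 + 7/11) = (8/11)/(15/11) = 8/15.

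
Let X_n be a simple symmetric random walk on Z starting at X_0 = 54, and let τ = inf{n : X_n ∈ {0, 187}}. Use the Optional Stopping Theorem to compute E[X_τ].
E[X_τ] = 54

X_n is a martingale and τ is a bounded-mean stopping time (indeed τ is finite a.s. with bounded expectation since the walk is in a bounded region). By the OST, E[X_τ] = E[X_0] = 54. Equivalently: E[X_τ] = 187 · P(hit 187 first) + 0 · P(hit 0 first) = 187 · (54/187) = 54.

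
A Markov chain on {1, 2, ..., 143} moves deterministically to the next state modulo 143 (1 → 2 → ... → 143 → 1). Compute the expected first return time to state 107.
E[T_107 | X_0 = 107] = 143

The chain cycles deterministically, so starting at state 107 it returns in exactly 143 steps. Equivalently, the stationary distribution is uniform π_j = 1/143 for every state j, so by Kac's formula E[T_107] = 1/π_107 = 143.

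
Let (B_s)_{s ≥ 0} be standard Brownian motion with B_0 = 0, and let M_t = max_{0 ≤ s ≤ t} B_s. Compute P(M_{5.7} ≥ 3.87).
P(M_{5.7} ≥ 3.87) = 2·P(B_{5.7} ≥ 3.87) = 2(1 − Φ(3.87/√5.7)) ≈ 0.1050

By the reflection principle for Brownian motion, P(M_t ≥ a) = 2 · P(B_t ≥ a) for a ≥ 0. Since B_t ~ N(0, t), P(B_t ≥ 3.87) = 1 − Φ(3.87/√t) = 1 − Φ(3.87/√5.7) = 1 − Φ(1.6210). So
  P(M_{5.7} ≥ 3.87) = 2(1 − Φ(1.6210)) ≈ 0.1050.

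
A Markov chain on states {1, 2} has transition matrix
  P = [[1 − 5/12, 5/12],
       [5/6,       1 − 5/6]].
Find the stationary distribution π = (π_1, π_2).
π_1 = 2/3, π_2 = 1/3

Solve πP = π with π_1 + π_2 = 1. From πP = π: π_1 · (1 − 5/12) + π_2 · 5/6 = π_1 ⇒ π_2 · 5/6 = π_1 · 5/12 ⇒ π_2/π_1 = (5/12)/(5/6) = 1/2. Together with π_1 + π_2 = 1:
  π_1 = (5/6)/(5/12 + 5/6) = (5/6)/(5/4) = 2/3,
  π_2 = (5/12)/(5/12 + 5/6) = (5/12)/(5/4) = 1/3.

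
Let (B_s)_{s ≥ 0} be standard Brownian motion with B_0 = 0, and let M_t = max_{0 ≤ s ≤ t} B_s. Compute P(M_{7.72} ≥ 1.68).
P(M_{7.72} ≥ 1.68) = 2·P(B_{7.72} ≥ 1.68) = 2(1 − Φ(1.68/√7.72)) ≈ 0.5454

By the reflection principle for Brownian motion, P(M_t ≥ a) = 2 · P(B_t ≥ a) for a ≥ 0. Since B_t ~ N(0, t), P(B_t ≥ 1.68) = 1 − Φ(1.68/√t) = 1 − Φ(1.68/√7.72) = 1 − Φ(0.6046). So
  P(M_{7.72} ≥ 1.68) = 2(1 − Φ(0.6046)) ≈ 0.5454.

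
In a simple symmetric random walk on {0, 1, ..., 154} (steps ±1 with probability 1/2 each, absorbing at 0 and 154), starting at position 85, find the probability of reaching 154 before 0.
P(hit 154 before 0) = 85/154

Let u_k = P(hit 154 before 0 | start at k). Then u_0 = 0, u_154 = 1, and u_k = u_{k-1}/2 + u_{k+1}/2 for 1 ≤ k ≤ 153. This harmonic recurrence is solved by u_k = k/154, giving u_85 = 85/154.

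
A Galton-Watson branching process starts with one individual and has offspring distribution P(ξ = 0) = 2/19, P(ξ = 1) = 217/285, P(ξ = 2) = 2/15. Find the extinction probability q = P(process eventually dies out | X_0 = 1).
q = 15/19

The pgf is f(s) = 2/19 + 217/285·s + 2/15·s². The extinction probability q is the smallest fixed point of f in [0, 1]. Setting s = f(s):
  2/15·s² + (217/285 − 1)·s + 2/19 = 0
  2/15·s² − (2/19 + 2/15)·s + 2/19 = 0
which factors as (s − 1)·(2/15·s − 2/19) = 0, giving roots s = 1 and s = (2/19)/(2/15) = 15/19.
Mean offspring μ = 217/285 + 2·2/15 = 293/285 > 1 (supercritical), so q < 1. The extinction probability is the smaller root: q = (2/19)/(2/15) = 15/19.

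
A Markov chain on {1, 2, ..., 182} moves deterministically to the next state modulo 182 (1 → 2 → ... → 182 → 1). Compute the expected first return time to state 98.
E[T_98 | X_0 = 98] = 182

The chain cycles deterministically, so starting at state 98 it returns in exactly 182 steps. Equivalently, the stationary distribution is uniform π_j = 1/182 for every state j, so by Kac's formula E[T_98] = 1/π_98 = 182.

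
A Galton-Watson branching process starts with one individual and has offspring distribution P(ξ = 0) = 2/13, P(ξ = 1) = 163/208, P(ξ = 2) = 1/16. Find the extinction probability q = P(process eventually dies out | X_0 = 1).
q = 1

Mean offspring μ = 0·2/13 + 1·163/208 + 2·1/16 = 189/208 ≤ 1. For μ ≤ 1 with offspring not concentrated at 1, the Galton-Watson process goes extinct almost surely, so q = 1.
(Algebraic check: The pgf is f(s) = 2/13 + 163/208·s + 1/16·s². The extinction probability q is the smallest fixed point of f in [0, 1]. Setting s = f(s):
  1/16·s² + (163/208 − 1)·s + 2/13 = 0
  1/16·s² − (2/13 + 1/16)·s + 2/13 = 0
which factors as (s − 1)·(1/16·s − 2/13) = 0, giving roots s = 1 and s = (2/13)/(1/16) = 32/13. Since 32/13 ≥ 1, the smallest root in [0, 1] is s = 1.)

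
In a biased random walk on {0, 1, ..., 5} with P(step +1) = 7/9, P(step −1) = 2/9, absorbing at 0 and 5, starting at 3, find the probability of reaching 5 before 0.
P(hit 5 before 0) = (1 − (2/7)^3) / (1 − (2/7)^5) = 3283/3355

Let u_k denote P(reach 5 before 0 | start at k). Boundary: u_0 = 0, u_5 = 1. Recurrence: u_k = 7/9·u_{k+1} + 2/9·u_{k-1} for 1 ≤ k ≤ 4. Try u_k = A + B·r^k with r = q/p = (2/9)/(7/9) = 2/7. Substitution satisfies the recurrence; boundary conditions give:
  u_k = (1 − r^k) / (1 − r^N) = (1 − (2/7)^3) / (1 − (2/7)^5) = 3283/3355.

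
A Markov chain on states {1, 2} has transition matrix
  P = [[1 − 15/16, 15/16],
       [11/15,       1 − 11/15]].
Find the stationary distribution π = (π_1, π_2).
π_1 = 176/401, π_2 = 225/401

Solve πP = π with π_1 + π_2 = 1. From πP = π: π_1 · (1 − 15/16) + π_2 · 11/15 = π_1 ⇒ π_2 · 11/15 = π_1 · 15/16 ⇒ π_2/π_1 = (15/16)/(11/15) = 225/176. Together with π_1 + π_2 = 1:
  π_1 = (11/15)/(15/16 + 11/15) = (11/15)/(401/240) = 176/401,
  π_2 = (15/16)/(15/16 + 11/15) = (15/16)/(401/240) = 225/401.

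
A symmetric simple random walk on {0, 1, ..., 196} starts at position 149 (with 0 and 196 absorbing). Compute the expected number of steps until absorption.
E[τ | X_0 = 149] = 7003

Let v_k = E[τ | X_0 = k]. Boundary: v_0 = v_196 = 0. Recurrence: v_k = 1 + (v_{k-1} + v_{k+1})/2 for 1 ≤ k ≤ 195. The particular solution to v_k − (v_{k-1} + v_{k+1})/2 = 1 is v_k = −k^2. Adding homogeneous solution A + B k and matching boundaries gives v_k = k (196 − k). Substituting k = 149: v_149 = 149 · 47 = 7003.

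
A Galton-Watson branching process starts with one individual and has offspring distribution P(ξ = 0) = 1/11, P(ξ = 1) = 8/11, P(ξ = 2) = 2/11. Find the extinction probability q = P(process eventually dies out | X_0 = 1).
q = 1/2

The pgf is f(s) = 1/11 + 8/11·s + 2/11·s². The extinction probability q is the smallest fixed point of f in [0, 1]. Setting s = f(s):
  2/11·s² + (8/11 − 1)·s + 1/11 = 0
  2/11·s² − (1/11 + 2/11)·s + 1/11 = 0
which factors as (s − 1)·(2/11·s − 1/11) = 0, giving roots s = 1 and s = (1/11)/(2/11) = 1/2.
Mean offspring μ = 8/11 + 2·2/11 = 12/11 > 1 (supercritical), so q < 1. The extinction probability is the smaller root: q = (1/11)/(2/11) = 1/2.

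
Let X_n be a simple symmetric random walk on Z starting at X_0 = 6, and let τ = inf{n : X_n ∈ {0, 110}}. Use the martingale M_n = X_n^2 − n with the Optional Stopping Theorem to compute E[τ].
E[τ] = 624

M_n = X_n^2 − n is a martingale (since E[X_{n+1}^2 | F_n] = X_n^2 + 1). By OST (τ has finite mean in a bounded region), E[M_τ] = E[M_0] = X_0^2 − 0 = 6^2 = 36. Also E[M_τ] = E[X_τ^2] − E[τ]. The walk exits at 0 or 110, with P(hit 110 first) = 6/110, so E[X_τ^2] = 110^2 · 6/110 + 0 = 660. Thus E[τ] = E[X_τ^2] − E[M_τ] = 660 − 36 = 624 = 6(110 − 6) = 624.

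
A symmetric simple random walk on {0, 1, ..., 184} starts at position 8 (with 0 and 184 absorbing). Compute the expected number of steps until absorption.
E[τ | X_0 = 8] = 1408

Let v_k = E[τ | X_0 = k]. Boundary: v_0 = v_184 = 0. Recurrence: v_k = 1 + (v_{k-1} + v_{k+1})/2 for 1 ≤ k ≤ 183. The particular solution to v_k − (v_{k-1} + v_{k+1})/2 = 1 is v_k = −k^2. Adding homogeneous solution A + B k and matching boundaries gives v_k = k (184 − k). Substituting k = 8: v_8 = 8 · 176 = 1408.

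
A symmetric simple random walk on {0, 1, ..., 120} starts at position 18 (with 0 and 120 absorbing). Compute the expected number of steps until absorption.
E[τ | X_0 = 18] = 1836

Let v_k = E[τ | X_0 = k]. Boundary: v_0 = v_120 = 0. Recurrence: v_k = 1 + (v_{k-1} + v_{k+1})/2 for 1 ≤ k ≤ 119. The particular solution to v_k − (v_{k-1} + v_{k+1})/2 = 1 is v_k = −k^2. Adding homogeneous solution A + B k and matching boundaries gives v_k = k (120 − k). Substituting k = 18: v_18 = 18 · 102 = 1836.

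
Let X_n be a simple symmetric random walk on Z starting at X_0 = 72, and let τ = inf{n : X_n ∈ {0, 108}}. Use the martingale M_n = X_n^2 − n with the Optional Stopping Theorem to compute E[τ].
E[τ] = 2592

M_n = X_n^2 − n is a martingale (since E[X_{n+1}^2 | F_n] = X_n^2 + 1). By OST (τ has finite mean in a bounded region), E[M_τ] = E[M_0] = X_0^2 − 0 = 72^2 = 5184. Also E[M_τ] = E[X_τ^2] − E[τ]. The walk exits at 0 or 108, with P(hit 108 first) = 72/108, so E[X_τ^2] = 108^2 · 72/108 + 0 = 7776. Thus E[τ] = E[X_τ^2] − E[M_τ] = 7776 − 5184 = 2592 = 72(108 − 72) = 2592.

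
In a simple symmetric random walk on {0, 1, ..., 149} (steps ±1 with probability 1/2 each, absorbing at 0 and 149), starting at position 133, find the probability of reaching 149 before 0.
P(hit 149 before 0) = 133/149

Let u_k = P(hit 149 before 0 | start at k). Then u_0 = 0, u_149 = 1, and u_k = u_{k-1}/2 + u_{k+1}/2 for 1 ≤ k ≤ 148. This harmonic recurrence is solved by u_k = k/149, giving u_133 = 133/149.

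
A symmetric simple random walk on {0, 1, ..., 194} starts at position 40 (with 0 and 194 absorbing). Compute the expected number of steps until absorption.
E[τ | X_0 = 40] = 6160

Let v_k = E[τ | X_0 = k]. Boundary: v_0 = v_194 = 0. Recurrence: v_k = 1 + (v_{k-1} + v_{k+1})/2 for 1 ≤ k ≤ 193. The particular solution to v_k − (v_{k-1} + v_{k+1})/2 = 1 is v_k = −k^2. Adding homogeneous solution A + B k and matching boundaries gives v_k = k (194 − k). Substituting k = 40: v_40 = 40 · 154 = 6160.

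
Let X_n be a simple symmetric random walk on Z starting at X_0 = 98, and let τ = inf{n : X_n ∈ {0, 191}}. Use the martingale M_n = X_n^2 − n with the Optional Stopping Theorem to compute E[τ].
E[τ] = 9114

M_n = X_n^2 − n is a martingale (since E[X_{n+1}^2 | F_n] = X_n^2 + 1). By OST (τ has finite mean in a bounded region), E[M_τ] = E[M_0] = X_0^2 − 0 = 98^2 = 9604. Also E[M_τ] = E[X_τ^2] − E[τ]. The walk exits at 0 or 191, with P(hit 191 first) = 98/191, so E[X_τ^2] = 191^2 · 98/191 + 0 = 18718. Thus E[τ] = E[X_τ^2] − E[M_τ] = 18718 − 9604 = 9114 = 98(191 − 98) = 9114.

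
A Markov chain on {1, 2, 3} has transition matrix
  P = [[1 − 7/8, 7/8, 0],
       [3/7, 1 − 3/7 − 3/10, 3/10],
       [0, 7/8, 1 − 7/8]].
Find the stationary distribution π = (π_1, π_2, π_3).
π = (120/449, 245/449, 84/449)

This is a birth-death chain on three states, which satisfies detailed balance: π_1 · P_{12} = π_2 · P_{21} and π_2 · P_{23} = π_3 · P_{32}.
From π_1 · 7/8 = π_2 · 3/7: π_2/π_1 = (7/8)/(3/7) = 49/24.
From π_2 · 3/10 = π_3 · 7/8: π_3/π_2 = (3/10)/(7/8) = 12/35.
Take π_1 proportional to 1; then unnormalized π = (1, 49/24, 7/10). Normalize by dividing by the sum 449/120:
  π = (120/449, 245/449, 84/449).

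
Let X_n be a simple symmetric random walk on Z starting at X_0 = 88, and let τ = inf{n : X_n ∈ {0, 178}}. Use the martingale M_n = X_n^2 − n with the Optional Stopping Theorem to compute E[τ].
E[τ] = 7920

M_n = X_n^2 − n is a martingale (since E[X_{n+1}^2 | F_n] = X_n^2 + 1). By OST (τ has finite mean in a bounded region), E[M_τ] = E[M_0] = X_0^2 − 0 = 88^2 = 7744. Also E[M_τ] = E[X_τ^2] − E[τ]. The walk exits at 0 or 178, with P(hit 178 first) = 88/178, so E[X_τ^2] = 178^2 · 88/178 + 0 = 15664. Thus E[τ] = E[X_τ^2] − E[M_τ] = 15664 − 7744 = 7920 = 88(178 − 88) = 7920.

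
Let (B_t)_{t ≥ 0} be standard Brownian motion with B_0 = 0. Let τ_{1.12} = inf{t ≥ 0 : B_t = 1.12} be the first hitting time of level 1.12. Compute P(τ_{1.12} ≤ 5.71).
P(τ_{1.12} ≤ 5.71) = 2(1 − Φ(1.12/√5.71)) = 2(1 − Φ(0.4687)) ≈ 0.6393

By the reflection principle for standard BM, P(τ_b ≤ t) = 2 · P(B_t ≥ b). Since B_t ~ N(0, t), P(B_t ≥ 1.12) = 1 − Φ(1.12/√t) = 1 − Φ(1.12/√5.71) = 1 − Φ(0.4687) ≈ 0.31964. Doubling: P(τ_{1.12} ≤ 5.71) ≈ 2 · 0.31964 = 0.63928 ≈ 0.6393.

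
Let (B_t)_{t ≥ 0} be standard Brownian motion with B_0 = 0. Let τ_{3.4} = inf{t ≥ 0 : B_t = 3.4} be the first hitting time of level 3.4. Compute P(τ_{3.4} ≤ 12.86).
P(τ_{3.4} ≤ 12.86) = 2(1 − Φ(3.4/√12.86)) = 2(1 − Φ(0.9481)) ≈ 0.3431

By the reflection principle for standard BM, P(τ_b ≤ t) = 2 · P(B_t ≥ b). Since B_t ~ N(0, t), P(B_t ≥ 3.4) = 1 − Φ(3.4/√t) = 1 − Φ(3.4/√12.86) = 1 − Φ(0.9481) ≈ 0.17154. Doubling: P(τ_{3.4} ≤ 12.86) ≈ 2 · 0.17154 = 0.34308 ≈ 0.3431.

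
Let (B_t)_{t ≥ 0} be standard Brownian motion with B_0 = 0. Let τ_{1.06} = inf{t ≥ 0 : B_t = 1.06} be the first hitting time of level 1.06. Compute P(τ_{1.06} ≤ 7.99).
P(τ_{1.06} ≤ 7.99) = 2(1 − Φ(1.06/√7.99)) = 2(1 − Φ(0.3750)) ≈ 0.7077

By the reflection principle for standard BM, P(τ_b ≤ t) = 2 · P(B_t ≥ b). Since B_t ~ N(0, t), P(B_t ≥ 1.06) = 1 − Φ(1.06/√t) = 1 − Φ(1.06/√7.99) = 1 − Φ(0.3750) ≈ 0.35383. Doubling: P(τ_{1.06} ≤ 7.99) ≈ 2 · 0.35383 = 0.70766 ≈ 0.7077.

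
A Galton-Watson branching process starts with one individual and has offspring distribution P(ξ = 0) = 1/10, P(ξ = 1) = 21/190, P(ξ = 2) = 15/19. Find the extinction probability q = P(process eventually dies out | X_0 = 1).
q = 19/150

The pgf is f(s) = 1/10 + 21/190·s + 15/19·s². The extinction probability q is the smallest fixed point of f in [0, 1]. Setting s = f(s):
  15/19·s² + (21/190 − 1)·s + 1/10 = 0
  15/19·s² − (1/10 + 15/19)·s + 1/10 = 0
which factors as (s − 1)·(15/19·s − 1/10) = 0, giving roots s = 1 and s = (1/10)/(15/19) = 19/150.
Mean offspring μ = 21/190 + 2·15/19 = 321/190 > 1 (supercritical), so q < 1. The extinction probability is the smaller root: q = (1/10)/(15/19) = 19/150.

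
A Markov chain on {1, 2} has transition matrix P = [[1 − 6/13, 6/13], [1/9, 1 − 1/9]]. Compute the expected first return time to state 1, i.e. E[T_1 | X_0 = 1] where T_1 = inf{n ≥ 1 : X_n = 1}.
E[T_1 | X_0 = 1] = 1/π_1 = 67/13

For an irreducible recurrent Markov chain with stationary distribution π, E[T_i | X_0 = i] = 1/π_i (Kac's formula). Here π_1 = (1/9)/(6/13 + 1/9) = (1/9)/(67/117) = 13/67, so E[T_1 | X_0 = 1] = 1/π_1 = (6/13 + 1/9)/(1/9) = (67/117)/(1/9) = 67/13.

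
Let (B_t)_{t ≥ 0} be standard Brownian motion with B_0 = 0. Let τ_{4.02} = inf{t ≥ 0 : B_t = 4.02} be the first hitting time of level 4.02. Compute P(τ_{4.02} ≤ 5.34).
P(τ_{4.02} ≤ 5.34) = 2(1 − Φ(4.02/√5.34)) = 2(1 − Φ(1.7396)) ≈ 0.0819

By the reflection principle for standard BM, P(τ_b ≤ t) = 2 · P(B_t ≥ b). Since B_t ~ N(0, t), P(B_t ≥ 4.02) = 1 − Φ(4.02/√t) = 1 − Φ(4.02/√5.34) = 1 − Φ(1.7396) ≈ 0.04096. Doubling: P(τ_{4.02} ≤ 5.34) ≈ 2 · 0.04096 = 0.08192 ≈ 0.0819.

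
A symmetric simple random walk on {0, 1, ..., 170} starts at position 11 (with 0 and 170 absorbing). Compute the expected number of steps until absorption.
E[τ | X_0 = 11] = 1749

Let v_k = E[τ | X_0 = k]. Boundary: v_0 = v_170 = 0. Recurrence: v_k = 1 + (v_{k-1} + v_{k+1})/2 for 1 ≤ k ≤ 169. The particular solution to v_k − (v_{k-1} + v_{k+1})/2 = 1 is v_k = −k^2. Adding homogeneous solution A + B k and matching boundaries gives v_k = k (170 − k). Substituting k = 11: v_11 = 11 · 159 = 1749.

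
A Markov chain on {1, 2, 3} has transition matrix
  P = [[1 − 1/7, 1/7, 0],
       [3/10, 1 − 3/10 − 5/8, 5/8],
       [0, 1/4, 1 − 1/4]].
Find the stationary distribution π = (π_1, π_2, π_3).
π = (3/8, 5/28, 25/56)

This is a birth-death chain on three states, which satisfies detailed balance: π_1 · P_{12} = π_2 · P_{21} and π_2 · P_{23} = π_3 · P_{32}.
From π_1 · 1/7 = π_2 · 3/10: π_2/π_1 = (1/7)/(3/10) = 10/21.
From π_2 · 5/8 = π_3 · 1/4: π_3/π_2 = (5/8)/(1/4) = 5/2.
Take π_1 proportional to 1; then unnormalized π = (1, 10/21, 25/21). Normalize by dividing by the sum 8/3:
  π = (3/8, 5/28, 25/56).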